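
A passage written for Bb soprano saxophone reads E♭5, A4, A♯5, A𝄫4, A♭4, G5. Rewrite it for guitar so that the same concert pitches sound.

First find concert pitch: the Bb soprano saxophone sounds a major second below written, so E♭5 A4 A♯5 A𝄫4 A♭4 G5 sounds Db5 G4 G#5 Gbb4 Gb4 F5.
Then write for guitar: it sounds a perfect octave below written, so the part must be a perfect octave above concert.
Db5 → Db6
G4 → G5
G#5 → G#6
Gbb4 → Gbb5
Gb4 → Gb5
F5 → F6

Db6 G5 G#6 Gbb5 Gb5 F6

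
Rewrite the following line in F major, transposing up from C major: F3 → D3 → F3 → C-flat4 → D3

C major to F major up is a perfect fourth, so every note moves up by that interval.
F3 gives Bb3
D3 gives G3
F3 gives Bb3
Cb4 gives Fb4
D3 gives G3

Bb3 G3 Bb3 Fb4 G3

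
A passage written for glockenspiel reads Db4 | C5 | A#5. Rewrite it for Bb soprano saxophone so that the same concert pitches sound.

First find concert pitch: the glockenspiel sounds a perfect fifteenth above written, so Db4 C5 A#5 sounds Db6 C7 A#7.
Then write for Bb soprano saxophone: it sounds a major second below written, so the part must be a major second above concert.
Db6 → Eb6
C7 → D7
A#7 → B#7

Eb6 D7 B#7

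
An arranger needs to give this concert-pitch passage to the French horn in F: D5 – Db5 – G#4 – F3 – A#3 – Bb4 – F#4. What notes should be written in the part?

The French horn in F sounds a perfect fifth below written, so the written part must be a perfect fifth above concert — transpose each note up.
D5 -> A5
Db5 -> Ab5
G#4 -> D#5
F3 -> C4
A#3 -> E#4
Bb4 -> F5
F#4 -> C#5

A5 Ab5 D#5 C4 E#4 F5 C#5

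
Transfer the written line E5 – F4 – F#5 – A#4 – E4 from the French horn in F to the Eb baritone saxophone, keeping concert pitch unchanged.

F#6 G5 G#6 B#5 F#5

First find concert pitch: the French horn in F sounds a perfect fifth below written, so E5 F4 F#5 A#4 E4 sounds A4 Bb3 B4 D#4 A3.
Then write for Eb baritone saxophone: it sounds a major thirteenth below written, so the part must be a major thirteenth above concert.
A4 → F#6
Bb3 → G5
B4 → G#6
D#4 → B#5
A3 → F#5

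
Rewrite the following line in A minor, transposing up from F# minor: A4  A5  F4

F# minor to A minor up is a minor third, so every note moves up by that interval.
A4 → C5
A5 → C6
F4 → Ab4

C5 C6 Ab4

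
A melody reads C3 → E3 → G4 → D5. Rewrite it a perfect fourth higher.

C3: a fourth up reaches F, and 5 semitones makes it F3.
E3: a fourth up reaches A, and 5 semitones makes it A3.
G4: a fourth up reaches C, and 5 semitones makes it C5.
A perfect fourth up from D5 gives G5.

F3 A3 C5 G5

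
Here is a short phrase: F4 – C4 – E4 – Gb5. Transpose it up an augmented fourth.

F4 gives B4
C4 gives F#4
E4 gives A#4
Gb5 gives C6

B4 F#4 A#4 C6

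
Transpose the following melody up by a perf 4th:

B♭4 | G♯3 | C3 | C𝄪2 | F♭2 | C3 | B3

Eb5 C#4 F3 F##2 Bbb2 F3 E4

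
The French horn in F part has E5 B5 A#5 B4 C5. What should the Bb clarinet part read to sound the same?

First find concert pitch: the French horn in F sounds a perfect fifth below written, so E5 B5 A#5 B4 C5 sounds A4 E5 D#5 E4 F4.
Then write for Bb clarinet: it sounds a major second below written, so the part must be a major second above concert.
A4 → B4
E5 → F#5
D#5 → E#5
E4 → F#4
F4 → G4

B4 F#5 E#5 F#4 G4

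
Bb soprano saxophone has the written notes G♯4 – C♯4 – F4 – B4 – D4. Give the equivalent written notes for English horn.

C#5 F#4 Bb4 E5 G4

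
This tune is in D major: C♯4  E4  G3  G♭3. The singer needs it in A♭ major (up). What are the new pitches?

G4 Bb4 Db4 Dbb4

From D up to A♭ is a diminished fifth; apply that to each pitch.
C#4 becomes G4
E4 becomes Bb4
G3 becomes Db4
Gb3 becomes Dbb4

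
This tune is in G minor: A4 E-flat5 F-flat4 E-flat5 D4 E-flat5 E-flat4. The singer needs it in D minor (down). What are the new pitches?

G minor to D minor down is a perfect fourth, so every note moves down by that interval.
A4 gives E4
Eb5 gives Bb4
Fb4 gives Cb4
Eb5 gives Bb4
D4 gives A3
Eb5 gives Bb4
Eb4 gives Bb3

E4 Bb4 Cb4 Bb4 A3 Bb4 Bb3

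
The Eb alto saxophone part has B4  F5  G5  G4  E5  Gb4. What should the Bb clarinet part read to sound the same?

E4 Bb4 C5 C4 A4 Cb4

First find concert pitch: the Eb alto saxophone sounds a major sixth below written, so B4 F5 G5 G4 E5 Gb4 sounds D4 Ab4 Bb4 Bb3 G4 Bbb3.
Then write for Bb clarinet: it sounds a major second below written, so the part must be a major second above concert.
D4 → E4
Ab4 → Bb4
Bb4 → C5
Bb3 → C4
G4 → A4
Bbb3 → Cb4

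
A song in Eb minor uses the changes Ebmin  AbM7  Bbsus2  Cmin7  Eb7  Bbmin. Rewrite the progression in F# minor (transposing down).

F#min BM7 C#sus2 D#min7 F#7 C#min

Eb minor down to F# minor is a diminished seventh; each chord root moves by that interval while the quality stays the same.
Ebmin: root Eb down a diminished seventh → F#, giving F#min.
AbM7: root Ab down a diminished seventh → B, giving BM7.
Bbsus2: root Bb down a diminished seventh → C#, giving C#sus2.
Cmin7: root C down a diminished seventh → D#, giving D#min7.
Eb7: root Eb down a diminished seventh → F#, giving F#7.
Bbmin: root Bb down a diminished seventh → C#, giving C#min.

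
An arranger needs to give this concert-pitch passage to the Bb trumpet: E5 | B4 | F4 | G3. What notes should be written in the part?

F#5 C#5 G4 A3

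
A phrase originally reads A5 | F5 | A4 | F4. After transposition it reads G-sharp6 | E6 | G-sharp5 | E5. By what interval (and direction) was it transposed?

From A5 to G#6 is 7 letter names — a seventh of some quality.
A5 to G#6 is 11 semitones, which makes it a major seventh; the second version is higher, so the direction is up.
Checking another pair — F4 → E5 — gives the same interval.

up a major seventh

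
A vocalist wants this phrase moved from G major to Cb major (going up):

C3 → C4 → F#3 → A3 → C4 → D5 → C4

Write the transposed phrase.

From G up to Cb is a diminished fourth; apply that to each pitch.
C3 -> Fb3
C4 -> Fb4
F#3 -> Bb3
A3 -> Db4
C4 -> Fb4
D5 -> Gb5
C4 -> Fb4

Fb3 Fb4 Bb3 Db4 Fb4 Gb5 Fb4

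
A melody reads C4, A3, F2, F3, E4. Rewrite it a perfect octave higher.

C5 A4 F3 F4 E5

C4 up a perfect octave is C5.
A perfect octave up from A3 gives A4.
F2 up a perfect octave is F3.
A perfect octave up from F3 gives F4.
A perfect octave up from E4 gives E5.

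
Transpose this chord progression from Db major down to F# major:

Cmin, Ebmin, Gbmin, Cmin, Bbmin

E#min G#min Bmin E#min D#min

Db major down to F# major is a diminished sixth; each chord root moves by that interval while the quality stays the same.
Cmin: root C down a diminished sixth → E#, giving E#min.
Ebmin: root Eb down a diminished sixth → G#, giving G#min.
Gbmin: root Gb down a diminished sixth → B, giving Bmin.
Cmin: root C down a diminished sixth → E#, giving E#min.
Bbmin: root Bb down a diminished sixth → D#, giving D#min.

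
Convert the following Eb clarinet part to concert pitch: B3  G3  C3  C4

D4 Bb3 Eb3 Eb4

The Eb clarinet sounds a minor third above written, so transpose each written note up a minor third.
B3 -> D4
G3 -> Bb3
C3 -> Eb3
C4 -> Eb4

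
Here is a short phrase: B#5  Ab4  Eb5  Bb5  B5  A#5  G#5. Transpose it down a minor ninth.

A##4 G3 D4 A4 A#4 G##4 F##4

B#5 → A##4
Ab4 → G3
Eb5 → D4
Bb5 → A4
B5 → A#4
A#5 → G##4
G#5 → F##4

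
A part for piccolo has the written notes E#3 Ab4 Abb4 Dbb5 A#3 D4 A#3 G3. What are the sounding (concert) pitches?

E#4 Ab5 Abb5 Dbb6 A#4 D5 A#4 G4

The piccolo sounds a perfect octave above written, so transpose each written note up a perfect octave.
E#3 gives E#4
Ab4 gives Ab5
Abb4 gives Abb5
Dbb5 gives Dbb6
A#3 gives A#4
D4 gives D5
A#3 gives A#4
G3 gives G4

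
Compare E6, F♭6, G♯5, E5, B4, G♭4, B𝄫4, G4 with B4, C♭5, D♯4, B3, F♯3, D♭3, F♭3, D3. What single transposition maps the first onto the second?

From E6 to B4 is 11 letter names — an eleventh of some quality.
B4 to E6 is 17 semitones, which makes it a perfect eleventh; the second version is lower, so the direction is down.
Checking another pair — G4 → D3 — gives the same interval.

down a perfect eleventh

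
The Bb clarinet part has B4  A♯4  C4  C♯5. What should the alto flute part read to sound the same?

D5 C#5 Eb4 E5

First find concert pitch: the Bb clarinet sounds a major second below written, so B4 A♯4 C4 C♯5 sounds A4 G#4 Bb3 B4.
Then write for alto flute: it sounds a perfect fourth below written, so the part must be a perfect fourth above concert.
A4 → D5
G#4 → C#5
Bb3 → Eb4
B4 → E5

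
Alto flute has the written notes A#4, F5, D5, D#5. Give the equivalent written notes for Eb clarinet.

C##4 A4 F#4 F##4

First find concert pitch: the alto flute sounds a perfect fourth below written, so A#4 F5 D5 D#5 sounds E#4 C5 A4 A#4.
Then write for Eb clarinet: it sounds a minor third above written, so the part must be a minor third below concert.
E#4 → C##4
C5 → A4
A4 → F#4
A#4 → F##4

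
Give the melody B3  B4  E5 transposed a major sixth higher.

B3 -> G#4
B4 -> G#5
E5 -> C#6

G#4 G#5 C#6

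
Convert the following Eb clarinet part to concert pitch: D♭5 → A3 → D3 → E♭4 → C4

Fb5 C4 F3 Gb4 Eb4

Written C4 on the Eb clarinet sounds as Eb4, a minor third higher; apply that shift to every note.
Db5 becomes Fb5
A3 becomes C4
D3 becomes F3
Eb4 becomes Gb4
C4 becomes Eb4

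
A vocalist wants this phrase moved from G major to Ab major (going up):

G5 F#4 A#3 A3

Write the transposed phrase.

G major to Ab major up is a minor second, so every note moves up by that interval.
G5 becomes Ab5
F#4 becomes G4
A#3 becomes B3
A3 becomes Bb3

Ab5 G4 B3 Bb3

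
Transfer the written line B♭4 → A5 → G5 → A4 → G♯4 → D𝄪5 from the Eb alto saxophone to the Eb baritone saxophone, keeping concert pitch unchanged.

Bb5 A6 G6 A5 G#5 D##6

First find concert pitch: the Eb alto saxophone sounds a major sixth below written, so B♭4 A5 G5 A4 G♯4 D𝄪5 sounds Db4 C5 Bb4 C4 B3 F##4.
Then write for Eb baritone saxophone: it sounds a major thirteenth below written, so the part must be a major thirteenth above concert.
Db4 → Bb5
C5 → A6
Bb4 → G6
C4 → A5
B3 → G#5
F##4 → D##6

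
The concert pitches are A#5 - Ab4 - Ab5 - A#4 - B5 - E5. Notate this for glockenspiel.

The glockenspiel sounds a perfect fifteenth above written, so the written part must be a perfect fifteenth below concert — transpose each note down.
A#5 to A#3
Ab4 to Ab2
Ab5 to Ab3
A#4 to A#2
B5 to B3
E5 to E3

A#3 Ab2 Ab3 A#2 B3 E3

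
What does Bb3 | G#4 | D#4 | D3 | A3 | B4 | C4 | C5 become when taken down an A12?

Bb3: a twelfth down reaches E, and 20 semitones makes it Ebb2.
G#4: a twelfth down reaches C, and 20 semitones makes it C3.
An augmented twelfth down from D#4 gives G2.
D3: a twelfth down reaches G, and 20 semitones makes it Gb1.
A3: a twelfth down reaches D, and 20 semitones makes it Db2.
An augmented twelfth down from B4 gives Eb3.
An augmented twelfth down from C4 gives Fb2.
C5: a twelfth down reaches F, and 20 semitones makes it Fb3.

Ebb2 C3 G2 Gb1 Db2 Eb3 Fb2 Fb3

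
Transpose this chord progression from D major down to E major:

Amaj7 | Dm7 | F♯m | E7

Bmaj7 Em7 G#m F#7

D major down to E major is a minor seventh; each chord root moves by that interval while the quality stays the same.
Amaj7: root A down a minor seventh → B, giving Bmaj7.
Dm7: root D down a minor seventh → E, giving Em7.
F♯m: root F♯ down a minor seventh → G#, giving G#m.
E7: root E down a minor seventh → F#, giving F#7.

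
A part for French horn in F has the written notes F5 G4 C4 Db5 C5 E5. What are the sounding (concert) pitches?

Bb4 C4 F3 Gb4 F4 A4

Written C4 on the French horn in F sounds as F3, a perfect fifth lower; apply that shift to every note.
F5 becomes Bb4
G4 becomes C4
C4 becomes F3
Db5 becomes Gb4
C5 becomes F4
E5 becomes A4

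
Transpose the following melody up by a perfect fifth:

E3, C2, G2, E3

B3 G2 D3 B3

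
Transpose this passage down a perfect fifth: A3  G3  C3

D3 C3 F2

A3 down a perfect fifth is D3.
G3: a fifth down reaches C, and 7 semitones makes it C3.
C3: a fifth down reaches F, and 7 semitones makes it F2.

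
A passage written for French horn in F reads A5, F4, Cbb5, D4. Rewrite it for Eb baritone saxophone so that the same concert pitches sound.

B6 G5 Dbb6 E5

First find concert pitch: the French horn in F sounds a perfect fifth below written, so A5 F4 Cbb5 D4 sounds D5 Bb3 Fbb4 G3.
Then write for Eb baritone saxophone: it sounds a major thirteenth below written, so the part must be a major thirteenth above concert.
D5 → B6
Bb3 → G5
Fbb4 → Dbb6
G3 → E5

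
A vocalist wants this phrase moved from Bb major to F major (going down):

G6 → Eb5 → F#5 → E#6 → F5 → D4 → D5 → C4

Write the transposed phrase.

D6 Bb4 C#5 B#5 C5 A3 A4 G3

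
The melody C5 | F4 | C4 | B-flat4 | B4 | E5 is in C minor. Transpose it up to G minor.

From C up to G is a perfect fifth; apply that to each pitch.
C5 gives G5
F4 gives C5
C4 gives G4
Bb4 gives F5
B4 gives F#5
E5 gives B5

G5 C5 G4 F5 F#5 B5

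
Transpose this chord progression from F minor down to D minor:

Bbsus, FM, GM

Gsus DM EM

F minor down to D minor is a minor third; each chord root moves by that interval while the quality stays the same.
Bbsus: root Bb down a minor third → G, giving Gsus.
FM: root F down a minor third → D, giving DM.
GM: root G down a minor third → E, giving EM.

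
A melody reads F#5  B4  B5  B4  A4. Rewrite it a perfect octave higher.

F#6 B5 B6 B5 A5

F#5 becomes F#6
B4 becomes B5
B5 becomes B6
B4 becomes B5
A4 becomes A5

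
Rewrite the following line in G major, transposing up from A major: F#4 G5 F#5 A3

From A up to G is a minor seventh; apply that to each pitch.
F#4 → E5
G5 → F6
F#5 → E6
A3 → G4

E5 F6 E6 G4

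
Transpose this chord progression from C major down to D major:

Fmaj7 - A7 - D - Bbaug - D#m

Gmaj7 B7 E Caug E#m

C major down to D major is a minor seventh; each chord root moves by that interval while the quality stays the same.
Fmaj7: root F down a minor seventh → G, giving Gmaj7.
A7: root A down a minor seventh → B, giving B7.
D: root D down a minor seventh → E, giving E.
Bbaug: root Bb down a minor seventh → C, giving Caug.
D#m: root D# down a minor seventh → E#, giving E#m.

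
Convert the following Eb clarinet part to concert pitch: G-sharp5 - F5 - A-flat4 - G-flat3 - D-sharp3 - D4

B5 Ab5 Cb5 Bbb3 F#3 F4

The Eb clarinet sounds a minor third above written, so transpose each written note up a minor third.
G#5 gives B5
F5 gives Ab5
Ab4 gives Cb5
Gb3 gives Bbb3
D#3 gives F#3
D4 gives F4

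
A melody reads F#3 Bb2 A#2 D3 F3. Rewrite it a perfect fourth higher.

B3 Eb3 D#3 G3 Bb3

A perfect fourth up from F#3 gives B3.
Bb2 up a perfect fourth is Eb3.
A#2 up a perfect fourth is D#3.
A perfect fourth up from D3 gives G3.
A perfect fourth up from F3 gives Bb3.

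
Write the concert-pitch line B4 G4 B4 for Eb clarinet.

G#4 E4 G#4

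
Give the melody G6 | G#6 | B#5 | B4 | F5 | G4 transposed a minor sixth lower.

B5 B#5 D##5 D#4 A4 B3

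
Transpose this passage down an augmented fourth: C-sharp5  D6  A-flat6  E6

G4 Ab5 Ebb6 Bb5

C#5: a fourth down reaches G, and 6 semitones makes it G4.
D6 down an augmented fourth is Ab5.
Ab6: a fourth down reaches E, and 6 semitones makes it Ebb6.
E6 down an augmented fourth is Bb5.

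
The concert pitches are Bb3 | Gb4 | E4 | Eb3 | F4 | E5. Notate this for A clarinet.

Written C4 sounds as A3 on the A clarinet, so concert pitches are written a minor third up.
Bb3 becomes Db4
Gb4 becomes Bbb4
E4 becomes G4
Eb3 becomes Gb3
F4 becomes Ab4
E5 becomes G5

Db4 Bbb4 G4 Gb3 Ab4 G5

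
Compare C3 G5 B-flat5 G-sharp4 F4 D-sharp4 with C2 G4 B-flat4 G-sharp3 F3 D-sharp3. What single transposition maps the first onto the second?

Take the first pair: C3 → C2. C to C spans 8 letter names, so the interval is some kind of octave.
C2 to C3 is 12 semitones, which makes it a perfect octave; the second version is lower, so the direction is down.
Checking another pair — D#4 → D#3 — gives the same interval.

down a perfect octave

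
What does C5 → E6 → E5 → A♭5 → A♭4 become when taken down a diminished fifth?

F#4 A#5 A#4 D5 D4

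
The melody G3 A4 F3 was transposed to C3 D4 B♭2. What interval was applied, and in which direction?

down a perfect fifth

Take the first pair: G3 → C3. G to C spans 5 letter names, so the interval is some kind of fifth.
C3 to G3 is 7 semitones, which makes it a perfect fifth; the second version is lower, so the direction is down.
Checking another pair — F3 → Bb2 — gives the same interval.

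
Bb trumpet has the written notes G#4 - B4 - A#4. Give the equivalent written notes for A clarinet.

First find concert pitch: the Bb trumpet sounds a major second below written, so G#4 B4 A#4 sounds F#4 A4 G#4.
Then write for A clarinet: it sounds a minor third below written, so the part must be a minor third above concert.
F#4 → A4
A4 → C5
G#4 → B4

A4 C5 B4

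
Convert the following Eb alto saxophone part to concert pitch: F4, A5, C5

Ab3 C5 Eb4

Written C4 on the Eb alto saxophone sounds as Eb3, a major sixth lower; apply that shift to every note.
F4 → Ab3
A5 → C5
C5 → Eb4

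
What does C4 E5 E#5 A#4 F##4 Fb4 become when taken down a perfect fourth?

C4 down a perfect fourth is G3.
E5: a fourth down reaches B, and 5 semitones makes it B4.
E#5: a fourth down reaches B, and 5 semitones makes it B#4.
A perfect fourth down from A#4 gives E#4.
F##4 down a perfect fourth is C##4.
Fb4: a fourth down reaches C, and 5 semitones makes it Cb4.

G3 B4 B#4 E#4 C##4 Cb4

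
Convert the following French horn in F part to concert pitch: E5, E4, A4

A4 A3 D4

Written C4 on the French horn in F sounds as F3, a perfect fifth lower; apply that shift to every note.
E5 -> A4
E4 -> A3
A4 -> D4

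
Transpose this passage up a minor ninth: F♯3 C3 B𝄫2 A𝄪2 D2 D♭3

G4 Db4 Cbb4 B#3 Eb3 Ebb4

A minor ninth up from F#3 gives G4.
A minor ninth up from C3 gives Db4.
Bbb2: a ninth up reaches C, and 13 semitones makes it Cbb4.
A##2 up a minor ninth is B#3.
D2: a ninth up reaches E, and 13 semitones makes it Eb3.
A minor ninth up from Db3 gives Ebb4.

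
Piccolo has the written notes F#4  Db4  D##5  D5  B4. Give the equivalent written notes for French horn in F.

First find concert pitch: the piccolo sounds a perfect octave above written, so F#4 Db4 D##5 D5 B4 sounds F#5 Db5 D##6 D6 B5.
Then write for French horn in F: it sounds a perfect fifth below written, so the part must be a perfect fifth above concert.
F#5 → C#6
Db5 → Ab5
D##6 → A##6
D6 → A6
B5 → F#6

C#6 Ab5 A##6 A6 F#6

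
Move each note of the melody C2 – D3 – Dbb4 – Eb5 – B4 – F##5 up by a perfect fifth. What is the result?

G2 A3 Abb4 Bb5 F#5 C##6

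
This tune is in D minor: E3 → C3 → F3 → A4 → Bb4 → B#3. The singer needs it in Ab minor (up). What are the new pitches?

Bb3 Gb3 Cb4 Eb5 Fb5 F#4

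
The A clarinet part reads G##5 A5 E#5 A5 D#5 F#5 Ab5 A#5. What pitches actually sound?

E##5 F#5 C##5 F#5 B#4 D#5 F5 F##5

The A clarinet sounds a minor third below written, so transpose each written note down a minor third.
G##5 to E##5
A5 to F#5
E#5 to C##5
A5 to F#5
D#5 to B#4
F#5 to D#5
Ab5 to F5
A#5 to F##5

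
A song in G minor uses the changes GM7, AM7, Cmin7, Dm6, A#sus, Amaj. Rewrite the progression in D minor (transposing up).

G minor up to D minor is a perfect fifth; each chord root moves by that interval while the quality stays the same.
GM7: root G up a perfect fifth → D, giving DM7.
AM7: root A up a perfect fifth → E, giving EM7.
Cmin7: root C up a perfect fifth → G, giving Gmin7.
Dm6: root D up a perfect fifth → A, giving Am6.
A#sus: root A# up a perfect fifth → E#, giving E#sus.
Amaj: root A up a perfect fifth → E, giving Emaj.

DM7 EM7 Gmin7 Am6 E#sus Emaj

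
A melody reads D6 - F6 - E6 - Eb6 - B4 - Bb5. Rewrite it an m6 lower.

D6 down a minor sixth is F#5.
A minor sixth down from F6 gives A5.
E6: a sixth down reaches G, and 8 semitones makes it G#5.
A minor sixth down from Eb6 gives G5.
B4 down a minor sixth is D#4.
A minor sixth down from Bb5 gives D5.

F#5 A5 G#5 G5 D#4 D5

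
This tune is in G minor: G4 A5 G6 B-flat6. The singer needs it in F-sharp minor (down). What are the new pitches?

F#4 G#5 F#6 A6

From G down to F-sharp is a minor second; apply that to each pitch.
G4 → F#4
A5 → G#5
G6 → F#6
Bb6 → A6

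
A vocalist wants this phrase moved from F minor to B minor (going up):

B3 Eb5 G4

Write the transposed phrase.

From F up to B is an augmented fourth; apply that to each pitch.
B3 gives E#4
Eb5 gives A5
G4 gives C#5

E#4 A5 C#5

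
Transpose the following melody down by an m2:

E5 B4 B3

D#5 A#4 A#3

E5 down a minor second is D#5.
B4: a second down reaches A, and 1 semitone makes it A#4.
B3 down a minor second is A#3.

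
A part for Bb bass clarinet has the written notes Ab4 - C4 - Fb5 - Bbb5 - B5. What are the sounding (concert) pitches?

Written C4 on the Bb bass clarinet sounds as Bb2, a major ninth lower; apply that shift to every note.
Ab4 becomes Gb3
C4 becomes Bb2
Fb5 becomes Ebb4
Bbb5 becomes Abb4
B5 becomes A4

Gb3 Bb2 Ebb4 Abb4 A4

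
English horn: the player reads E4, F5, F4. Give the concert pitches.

A3 Bb4 Bb3

Written C4 on the English horn sounds as F3, a perfect fifth lower; apply that shift to every note.
E4 becomes A3
F5 becomes Bb4
F4 becomes Bb3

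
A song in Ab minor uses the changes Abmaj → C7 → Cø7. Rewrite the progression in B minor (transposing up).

Bmaj D#7 D#ø7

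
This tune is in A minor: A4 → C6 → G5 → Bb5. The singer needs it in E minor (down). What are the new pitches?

E4 G5 D5 F5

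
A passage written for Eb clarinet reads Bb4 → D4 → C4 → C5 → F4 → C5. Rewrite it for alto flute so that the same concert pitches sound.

Gb5 Bb4 Ab4 Ab5 Db5 Ab5

First find concert pitch: the Eb clarinet sounds a minor third above written, so Bb4 D4 C4 C5 F4 C5 sounds Db5 F4 Eb4 Eb5 Ab4 Eb5.
Then write for alto flute: it sounds a perfect fourth below written, so the part must be a perfect fourth above concert.
Db5 → Gb5
F4 → Bb4
Eb4 → Ab4
Eb5 → Ab5
Ab4 → Db5
Eb5 → Ab5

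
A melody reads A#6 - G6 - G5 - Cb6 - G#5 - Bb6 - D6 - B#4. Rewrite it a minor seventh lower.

B#5 A5 A4 Db5 A#4 C6 E5 C##4

A#6 gives B#5
G6 gives A5
G5 gives A4
Cb6 gives Db5
G#5 gives A#4
Bb6 gives C6
D6 gives E5
B#4 gives C##4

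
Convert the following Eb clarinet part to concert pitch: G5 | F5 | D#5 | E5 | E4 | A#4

Bb5 Ab5 F#5 G5 G4 C#5

Written C4 on the Eb clarinet sounds as Eb4, a minor third higher; apply that shift to every note.
G5 → Bb5
F5 → Ab5
D#5 → F#5
E5 → G5
E4 → G4
A#4 → C#5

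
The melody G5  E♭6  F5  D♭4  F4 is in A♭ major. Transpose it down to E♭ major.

D5 Bb5 C5 Ab3 C4

From A♭ down to E♭ is a perfect fourth; apply that to each pitch.
G5 gives D5
Eb6 gives Bb5
F5 gives C5
Db4 gives Ab3
F4 gives C4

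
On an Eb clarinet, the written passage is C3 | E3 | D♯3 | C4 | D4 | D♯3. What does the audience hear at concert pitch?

The Eb clarinet sounds a minor third above written, so transpose each written note up a minor third.
C3 becomes Eb3
E3 becomes G3
D#3 becomes F#3
C4 becomes Eb4
D4 becomes F4
D#3 becomes F#3

Eb3 G3 F#3 Eb4 F4 F#3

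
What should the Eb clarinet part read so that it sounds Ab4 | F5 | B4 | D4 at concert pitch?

F4 D5 G#4 B3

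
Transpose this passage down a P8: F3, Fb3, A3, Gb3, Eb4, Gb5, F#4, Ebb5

F2 Fb2 A2 Gb2 Eb3 Gb4 F#3 Ebb4

A perfect octave down from F3 gives F2.
A perfect octave down from Fb3 gives Fb2.
A perfect octave down from A3 gives A2.
Gb3 down a perfect octave is Gb2.
Eb4 down a perfect octave is Eb3.
Gb5: an octave down reaches G, and 12 semitones makes it Gb4.
F#4 down a perfect octave is F#3.
Ebb5: an octave down reaches E, and 12 semitones makes it Ebb4.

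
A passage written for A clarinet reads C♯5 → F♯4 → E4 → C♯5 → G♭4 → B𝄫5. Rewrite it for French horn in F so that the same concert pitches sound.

E#5 A#4 G#4 E#5 Bb4 Db6

First find concert pitch: the A clarinet sounds a minor third below written, so C♯5 F♯4 E4 C♯5 G♭4 B𝄫5 sounds A#4 D#4 C#4 A#4 Eb4 Gb5.
Then write for French horn in F: it sounds a perfect fifth below written, so the part must be a perfect fifth above concert.
A#4 → E#5
D#4 → A#4
C#4 → G#4
A#4 → E#5
Eb4 → Bb4
Gb5 → Db6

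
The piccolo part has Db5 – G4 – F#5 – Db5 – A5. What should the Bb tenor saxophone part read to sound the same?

Eb7 A6 G#7 Eb7 B7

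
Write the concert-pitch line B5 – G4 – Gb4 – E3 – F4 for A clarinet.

D6 Bb4 Bbb4 G3 Ab4

Written C4 sounds as A3 on the A clarinet, so concert pitches are written a minor third up.
B5 -> D6
G4 -> Bb4
Gb4 -> Bbb4
E3 -> G3
F4 -> Ab4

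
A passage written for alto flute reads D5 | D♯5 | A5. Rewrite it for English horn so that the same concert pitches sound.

E5 E#5 B5

First find concert pitch: the alto flute sounds a perfect fourth below written, so D5 D♯5 A5 sounds A4 A#4 E5.
Then write for English horn: it sounds a perfect fifth below written, so the part must be a perfect fifth above concert.
A4 → E5
A#4 → E#5
E5 → B5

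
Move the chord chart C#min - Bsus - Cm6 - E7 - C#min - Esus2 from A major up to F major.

A major up to F major is a minor sixth; each chord root moves by that interval while the quality stays the same.
C#min: root C# up a minor sixth → A, giving Amin.
Bsus: root B up a minor sixth → G, giving Gsus.
Cm6: root C up a minor sixth → Ab, giving Abm6.
E7: root E up a minor sixth → C, giving C7.
C#min: root C# up a minor sixth → A, giving Amin.
Esus2: root E up a minor sixth → C, giving Csus2.

Amin Gsus Abm6 C7 Amin Csus2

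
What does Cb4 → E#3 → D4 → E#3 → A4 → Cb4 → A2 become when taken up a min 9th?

A minor ninth up from Cb4 gives Dbb5.
E#3: a ninth up reaches F, and 13 semitones makes it F#4.
A minor ninth up from D4 gives Eb5.
A minor ninth up from E#3 gives F#4.
A minor ninth up from A4 gives Bb5.
Cb4 up a minor ninth is Dbb5.
A minor ninth up from A2 gives Bb3.

Dbb5 F#4 Eb5 F#4 Bb5 Dbb5 Bb3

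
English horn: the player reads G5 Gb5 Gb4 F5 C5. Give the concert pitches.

C5 Cb5 Cb4 Bb4 F4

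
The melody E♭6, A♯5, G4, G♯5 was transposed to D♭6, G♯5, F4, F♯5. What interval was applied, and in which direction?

down a major second

From Eb6 to Db6 is 2 letter names — a second of some quality.
Db6 to Eb6 is 2 semitones, which makes it a major second; the second version is lower, so the direction is down.
Checking another pair — G#5 → F#5 — gives the same interval.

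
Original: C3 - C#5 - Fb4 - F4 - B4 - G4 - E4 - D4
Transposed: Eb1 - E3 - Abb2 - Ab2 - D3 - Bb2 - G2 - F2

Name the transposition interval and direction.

down a major thirteenth

From C3 to Eb1 is 13 letter names — a thirteenth of some quality.
Eb1 to C3 is 21 semitones, which makes it a major thirteenth; the second version is lower, so the direction is down.
Checking another pair — D4 → F2 — gives the same interval.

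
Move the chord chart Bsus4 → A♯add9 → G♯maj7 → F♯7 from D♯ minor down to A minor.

Fsus4 Eadd9 Dmaj7 C7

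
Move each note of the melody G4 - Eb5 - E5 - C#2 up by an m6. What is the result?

G4 becomes Eb5
Eb5 becomes Cb6
E5 becomes C6
C#2 becomes A2

Eb5 Cb6 C6 A2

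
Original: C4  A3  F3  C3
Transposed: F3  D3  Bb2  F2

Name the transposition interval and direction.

down a perfect fifth

Take the first pair: C4 → F3. C to F spans 5 letter names, so the interval is some kind of fifth.
F3 to C4 is 7 semitones, which makes it a perfect fifth; the second version is lower, so the direction is down.
Checking another pair — C3 → F2 — gives the same interval.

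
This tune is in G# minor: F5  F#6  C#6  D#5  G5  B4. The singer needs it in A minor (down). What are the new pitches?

Gb4 G5 D5 E4 Ab4 C4

G# minor to A minor down is a major seventh, so every note moves down by that interval.
F5 becomes Gb4
F#6 becomes G5
C#6 becomes D5
D#5 becomes E4
G5 becomes Ab4
B4 becomes C4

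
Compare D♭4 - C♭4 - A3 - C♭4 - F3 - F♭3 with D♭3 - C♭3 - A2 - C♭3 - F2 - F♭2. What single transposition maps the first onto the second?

From Db4 to Db3 is 8 letter names — an octave of some quality.
Db3 to Db4 is 12 semitones, which makes it a perfect octave; the second version is lower, so the direction is down.
Checking another pair — Fb3 → Fb2 — gives the same interval.

down a perfect octave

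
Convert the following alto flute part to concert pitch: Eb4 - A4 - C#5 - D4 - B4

Bb3 E4 G#4 A3 F#4

Written C4 on the alto flute sounds as G3, a perfect fourth lower; apply that shift to every note.
Eb4 gives Bb3
A4 gives E4
C#5 gives G#4
D4 gives A3
B4 gives F#4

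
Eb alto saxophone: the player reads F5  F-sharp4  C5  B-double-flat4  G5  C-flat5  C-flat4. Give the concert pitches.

Ab4 A3 Eb4 Dbb4 Bb4 Ebb4 Ebb3

Written C4 on the Eb alto saxophone sounds as Eb3, a major sixth lower; apply that shift to every note.
F5 to Ab4
F#4 to A3
C5 to Eb4
Bbb4 to Dbb4
G5 to Bb4
Cb5 to Ebb4
Cb4 to Ebb3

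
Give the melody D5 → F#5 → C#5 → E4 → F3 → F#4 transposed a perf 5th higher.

A5 C#6 G#5 B4 C4 C#5

D5 up a perfect fifth is A5.
F#5 up a perfect fifth is C#6.
C#5: a fifth up reaches G, and 7 semitones makes it G#5.
A perfect fifth up from E4 gives B4.
A perfect fifth up from F3 gives C4.
F#4 up a perfect fifth is C#5.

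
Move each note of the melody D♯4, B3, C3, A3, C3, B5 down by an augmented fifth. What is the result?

G3 Eb3 Fb2 Db3 Fb2 Eb5

D#4 → G3
B3 → Eb3
C3 → Fb2
A3 → Db3
C3 → Fb2
B5 → Eb5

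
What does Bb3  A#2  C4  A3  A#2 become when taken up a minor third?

Db4 C#3 Eb4 C4 C#3

Bb3 gives Db4
A#2 gives C#3
C4 gives Eb4
A3 gives C4
A#2 gives C#3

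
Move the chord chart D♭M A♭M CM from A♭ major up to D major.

GM DM F#M

A♭ major up to D major is an augmented fourth; each chord root moves by that interval while the quality stays the same.
D♭M: root D♭ up an augmented fourth → G, giving GM.
A♭M: root A♭ up an augmented fourth → D, giving DM.
CM: root C up an augmented fourth → F#, giving F#M.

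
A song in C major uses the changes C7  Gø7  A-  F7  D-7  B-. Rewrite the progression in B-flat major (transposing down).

C major down to B-flat major is a major second; each chord root moves by that interval while the quality stays the same.
C7: root C down a major second → Bb, giving Bb7.
Gø7: root G down a major second → F, giving Fø7.
A-: root A down a major second → G, giving G-.
F7: root F down a major second → Eb, giving Eb7.
D-7: root D down a major second → C, giving C-7.
B-: root B down a major second → A, giving A-.

Bb7 Fø7 G- Eb7 C-7 A-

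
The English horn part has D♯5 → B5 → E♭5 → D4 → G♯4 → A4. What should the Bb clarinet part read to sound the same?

A#4 F#5 Bb4 A3 D#4 E4

First find concert pitch: the English horn sounds a perfect fifth below written, so D♯5 B5 E♭5 D4 G♯4 A4 sounds G#4 E5 Ab4 G3 C#4 D4.
Then write for Bb clarinet: it sounds a major second below written, so the part must be a major second above concert.
G#4 → A#4
E5 → F#5
Ab4 → Bb4
G3 → A3
C#4 → D#4
D4 → E4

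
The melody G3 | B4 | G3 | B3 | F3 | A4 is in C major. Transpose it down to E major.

B2 D#4 B2 D#3 A2 C#4

C major to E major down is a minor sixth, so every note moves down by that interval.
G3 gives B2
B4 gives D#4
G3 gives B2
B3 gives D#3
F3 gives A2
A4 gives C#4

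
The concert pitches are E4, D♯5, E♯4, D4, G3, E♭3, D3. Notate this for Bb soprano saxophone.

F#4 E#5 F##4 E4 A3 F3 E3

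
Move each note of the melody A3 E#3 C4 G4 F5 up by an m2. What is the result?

Bb3 F#3 Db4 Ab4 Gb5

A minor second up from A3 gives Bb3.
E#3: a second up reaches F, and 1 semitone makes it F#3.
A minor second up from C4 gives Db4.
A minor second up from G4 gives Ab4.
A minor second up from F5 gives Gb5.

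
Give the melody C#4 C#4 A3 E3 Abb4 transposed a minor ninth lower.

B#2 B#2 G#2 D#2 Gb3

C#4 down a minor ninth is B#2.
C#4: a ninth down reaches B, and 13 semitones makes it B#2.
A3 down a minor ninth is G#2.
E3: a ninth down reaches D, and 13 semitones makes it D#2.
A minor ninth down from Abb4 gives Gb3.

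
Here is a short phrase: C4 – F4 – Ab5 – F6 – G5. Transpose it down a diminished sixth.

E#3 A#3 C#5 A#5 B#4

C4: a sixth down reaches E, and 7 semitones makes it E#3.
A diminished sixth down from F4 gives A#3.
Ab5: a sixth down reaches C, and 7 semitones makes it C#5.
F6: a sixth down reaches A, and 7 semitones makes it A#5.
A diminished sixth down from G5 gives B#4.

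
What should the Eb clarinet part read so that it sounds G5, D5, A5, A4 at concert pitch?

E5 B4 F#5 F#4

Written C4 sounds as Eb4 on the Eb clarinet, so concert pitches are written a minor third down.
G5 becomes E5
D5 becomes B4
A5 becomes F#5
A4 becomes F#4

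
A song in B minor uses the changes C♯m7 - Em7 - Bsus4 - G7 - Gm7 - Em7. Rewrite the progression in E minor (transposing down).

F#m7 Am7 Esus4 C7 Cm7 Am7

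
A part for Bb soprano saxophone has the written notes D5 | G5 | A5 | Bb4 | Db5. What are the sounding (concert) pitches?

Written C4 on the Bb soprano saxophone sounds as Bb3, a major second lower; apply that shift to every note.
D5 -> C5
G5 -> F5
A5 -> G5
Bb4 -> Ab4
Db5 -> Cb5

C5 F5 G5 Ab4 Cb5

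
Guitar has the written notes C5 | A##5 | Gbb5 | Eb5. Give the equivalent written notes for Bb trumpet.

D4 B##4 Abb4 F4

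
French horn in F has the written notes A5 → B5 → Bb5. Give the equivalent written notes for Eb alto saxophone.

First find concert pitch: the French horn in F sounds a perfect fifth below written, so A5 B5 Bb5 sounds D5 E5 Eb5.
Then write for Eb alto saxophone: it sounds a major sixth below written, so the part must be a major sixth above concert.
D5 → B5
E5 → C#6
Eb5 → C6

B5 C#6 C6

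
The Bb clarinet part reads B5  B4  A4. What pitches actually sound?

Written C4 on the Bb clarinet sounds as Bb3, a major second lower; apply that shift to every note.
B5 gives A5
B4 gives A4
A4 gives G4

A5 A4 G4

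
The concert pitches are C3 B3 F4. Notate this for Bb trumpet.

Written C4 sounds as Bb3 on the Bb trumpet, so concert pitches are written a major second up.
C3 to D3
B3 to C#4
F4 to G4

D3 C#4 G4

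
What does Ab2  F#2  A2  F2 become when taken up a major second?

Bb2 G#2 B2 G2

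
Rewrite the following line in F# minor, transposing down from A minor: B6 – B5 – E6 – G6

From A down to F# is a minor third; apply that to each pitch.
B6 -> G#6
B5 -> G#5
E6 -> C#6
G6 -> E6

G#6 G#5 C#6 E6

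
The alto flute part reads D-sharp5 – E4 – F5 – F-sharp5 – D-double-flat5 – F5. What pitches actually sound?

A#4 B3 C5 C#5 Abb4 C5

The alto flute sounds a perfect fourth below written, so transpose each written note down a perfect fourth.
D#5 gives A#4
E4 gives B3
F5 gives C5
F#5 gives C#5
Dbb5 gives Abb4
F5 gives C5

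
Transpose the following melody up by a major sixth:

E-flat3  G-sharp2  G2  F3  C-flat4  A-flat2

C4 E#3 E3 D4 Ab4 F3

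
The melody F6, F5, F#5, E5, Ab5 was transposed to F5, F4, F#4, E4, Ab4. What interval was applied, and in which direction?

Take the first pair: F6 → F5. F to F spans 8 letter names, so the interval is some kind of octave.
F5 to F6 is 12 semitones, which makes it a perfect octave; the second version is lower, so the direction is down.
Checking another pair — Ab5 → Ab4 — gives the same interval.

down a perfect octave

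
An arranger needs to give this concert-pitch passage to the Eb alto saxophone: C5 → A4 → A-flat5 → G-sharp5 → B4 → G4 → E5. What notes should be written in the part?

A5 F#5 F6 E#6 G#5 E5 C#6

Written C4 sounds as Eb3 on the Eb alto saxophone, so concert pitches are written a major sixth up.
C5 to A5
A4 to F#5
Ab5 to F6
G#5 to E#6
B4 to G#5
G4 to E5
E5 to C#6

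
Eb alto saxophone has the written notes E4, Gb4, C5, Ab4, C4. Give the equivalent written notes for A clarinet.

First find concert pitch: the Eb alto saxophone sounds a major sixth below written, so E4 Gb4 C5 Ab4 C4 sounds G3 Bbb3 Eb4 Cb4 Eb3.
Then write for A clarinet: it sounds a minor third below written, so the part must be a minor third above concert.
G3 → Bb3
Bbb3 → Dbb4
Eb4 → Gb4
Cb4 → Ebb4
Eb3 → Gb3

Bb3 Dbb4 Gb4 Ebb4 Gb3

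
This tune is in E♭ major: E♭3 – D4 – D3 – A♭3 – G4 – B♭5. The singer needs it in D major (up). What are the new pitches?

E♭ major to D major up is a major seventh, so every note moves up by that interval.
Eb3 -> D4
D4 -> C#5
D3 -> C#4
Ab3 -> G4
G4 -> F#5
Bb5 -> A6

D4 C#5 C#4 G4 F#5 A6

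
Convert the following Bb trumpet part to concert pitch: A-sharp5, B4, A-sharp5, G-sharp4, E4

Written C4 on the Bb trumpet sounds as Bb3, a major second lower; apply that shift to every note.
A#5 -> G#5
B4 -> A4
A#5 -> G#5
G#4 -> F#4
E4 -> D4

G#5 A4 G#5 F#4 D4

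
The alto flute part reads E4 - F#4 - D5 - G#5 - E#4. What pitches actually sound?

B3 C#4 A4 D#5 B#3

Written C4 on the alto flute sounds as G3, a perfect fourth lower; apply that shift to every note.
E4 becomes B3
F#4 becomes C#4
D5 becomes A4
G#5 becomes D#5
E#4 becomes B#3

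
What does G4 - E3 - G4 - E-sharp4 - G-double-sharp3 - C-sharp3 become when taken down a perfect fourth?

G4: a fourth down reaches D, and 5 semitones makes it D4.
E3 down a perfect fourth is B2.
G4 down a perfect fourth is D4.
A perfect fourth down from E#4 gives B#3.
A perfect fourth down from G##3 gives D##3.
C#3 down a perfect fourth is G#2.

D4 B2 D4 B#3 D##3 G#2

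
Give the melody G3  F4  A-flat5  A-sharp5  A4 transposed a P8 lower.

G2 F3 Ab4 A#4 A3

G3 down a perfect octave is G2.
F4 down a perfect octave is F3.
Ab5: an octave down reaches A, and 12 semitones makes it Ab4.
A#5: an octave down reaches A, and 12 semitones makes it A#4.
A4: an octave down reaches A, and 12 semitones makes it A3.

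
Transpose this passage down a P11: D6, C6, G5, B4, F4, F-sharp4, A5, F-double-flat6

A perfect eleventh down from D6 gives A4.
A perfect eleventh down from C6 gives G4.
G5 down a perfect eleventh is D4.
A perfect eleventh down from B4 gives F#3.
F4: an eleventh down reaches C, and 17 semitones makes it C3.
F#4: an eleventh down reaches C, and 17 semitones makes it C#3.
A perfect eleventh down from A5 gives E4.
A perfect eleventh down from Fbb6 gives Cbb5.

A4 G4 D4 F#3 C3 C#3 E4 Cbb5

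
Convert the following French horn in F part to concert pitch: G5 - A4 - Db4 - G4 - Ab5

C5 D4 Gb3 C4 Db5

Written C4 on the French horn in F sounds as F3, a perfect fifth lower; apply that shift to every note.
G5 → C5
A4 → D4
Db4 → Gb3
G4 → C4
Ab5 → Db5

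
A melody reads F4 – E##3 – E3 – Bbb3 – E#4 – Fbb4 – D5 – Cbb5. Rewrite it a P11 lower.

C3 B##1 B1 Fb2 B#2 Cbb3 A3 Gbb3

F4: an eleventh down reaches C, and 17 semitones makes it C3.
E##3: an eleventh down reaches B, and 17 semitones makes it B##1.
A perfect eleventh down from E3 gives B1.
Bbb3: an eleventh down reaches F, and 17 semitones makes it Fb2.
E#4: an eleventh down reaches B, and 17 semitones makes it B#2.
A perfect eleventh down from Fbb4 gives Cbb3.
D5: an eleventh down reaches A, and 17 semitones makes it A3.
Cbb5: an eleventh down reaches G, and 17 semitones makes it Gbb3.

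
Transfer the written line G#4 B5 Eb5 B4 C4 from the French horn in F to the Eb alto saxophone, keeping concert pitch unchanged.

First find concert pitch: the French horn in F sounds a perfect fifth below written, so G#4 B5 Eb5 B4 C4 sounds C#4 E5 Ab4 E4 F3.
Then write for Eb alto saxophone: it sounds a major sixth below written, so the part must be a major sixth above concert.
C#4 → A#4
E5 → C#6
Ab4 → F5
E4 → C#5
F3 → D4

A#4 C#6 F5 C#5 D4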